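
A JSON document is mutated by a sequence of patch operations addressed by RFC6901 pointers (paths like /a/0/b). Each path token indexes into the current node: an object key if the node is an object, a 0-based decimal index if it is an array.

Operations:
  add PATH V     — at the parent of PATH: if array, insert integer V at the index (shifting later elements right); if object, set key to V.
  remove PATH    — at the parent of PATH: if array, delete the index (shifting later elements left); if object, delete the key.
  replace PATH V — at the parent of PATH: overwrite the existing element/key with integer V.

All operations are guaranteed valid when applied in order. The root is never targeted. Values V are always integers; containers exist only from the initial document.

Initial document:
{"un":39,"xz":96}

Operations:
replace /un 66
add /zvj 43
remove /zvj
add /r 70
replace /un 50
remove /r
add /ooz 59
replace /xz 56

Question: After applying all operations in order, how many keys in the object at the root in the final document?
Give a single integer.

After op 1 (replace /un 66): {"un":66,"xz":96}
After op 2 (add /zvj 43): {"un":66,"xz":96,"zvj":43}
After op 3 (remove /zvj): {"un":66,"xz":96}
After op 4 (add /r 70): {"r":70,"un":66,"xz":96}
After op 5 (replace /un 50): {"r":70,"un":50,"xz":96}
After op 6 (remove /r): {"un":50,"xz":96}
After op 7 (add /ooz 59): {"ooz":59,"un":50,"xz":96}
After op 8 (replace /xz 56): {"ooz":59,"un":50,"xz":56}
Size at the root: 3

Answer: 3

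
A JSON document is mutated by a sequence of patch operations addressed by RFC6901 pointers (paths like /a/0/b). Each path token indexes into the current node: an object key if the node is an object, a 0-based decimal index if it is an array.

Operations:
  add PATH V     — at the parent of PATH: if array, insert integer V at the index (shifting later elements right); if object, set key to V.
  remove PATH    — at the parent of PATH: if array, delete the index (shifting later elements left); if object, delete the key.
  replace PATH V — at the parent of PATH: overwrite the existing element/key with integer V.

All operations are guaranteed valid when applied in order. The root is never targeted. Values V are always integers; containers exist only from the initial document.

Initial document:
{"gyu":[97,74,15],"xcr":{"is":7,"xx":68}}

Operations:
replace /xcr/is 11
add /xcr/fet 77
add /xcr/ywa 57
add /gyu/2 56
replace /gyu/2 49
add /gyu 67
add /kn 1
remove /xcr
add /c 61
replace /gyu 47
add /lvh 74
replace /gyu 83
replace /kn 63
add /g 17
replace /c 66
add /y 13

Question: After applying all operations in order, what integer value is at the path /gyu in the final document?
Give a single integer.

Answer: 83

Derivation:
After op 1 (replace /xcr/is 11): {"gyu":[97,74,15],"xcr":{"is":11,"xx":68}}
After op 2 (add /xcr/fet 77): {"gyu":[97,74,15],"xcr":{"fet":77,"is":11,"xx":68}}
After op 3 (add /xcr/ywa 57): {"gyu":[97,74,15],"xcr":{"fet":77,"is":11,"xx":68,"ywa":57}}
After op 4 (add /gyu/2 56): {"gyu":[97,74,56,15],"xcr":{"fet":77,"is":11,"xx":68,"ywa":57}}
After op 5 (replace /gyu/2 49): {"gyu":[97,74,49,15],"xcr":{"fet":77,"is":11,"xx":68,"ywa":57}}
After op 6 (add /gyu 67): {"gyu":67,"xcr":{"fet":77,"is":11,"xx":68,"ywa":57}}
After op 7 (add /kn 1): {"gyu":67,"kn":1,"xcr":{"fet":77,"is":11,"xx":68,"ywa":57}}
After op 8 (remove /xcr): {"gyu":67,"kn":1}
After op 9 (add /c 61): {"c":61,"gyu":67,"kn":1}
After op 10 (replace /gyu 47): {"c":61,"gyu":47,"kn":1}
After op 11 (add /lvh 74): {"c":61,"gyu":47,"kn":1,"lvh":74}
After op 12 (replace /gyu 83): {"c":61,"gyu":83,"kn":1,"lvh":74}
After op 13 (replace /kn 63): {"c":61,"gyu":83,"kn":63,"lvh":74}
After op 14 (add /g 17): {"c":61,"g":17,"gyu":83,"kn":63,"lvh":74}
After op 15 (replace /c 66): {"c":66,"g":17,"gyu":83,"kn":63,"lvh":74}
After op 16 (add /y 13): {"c":66,"g":17,"gyu":83,"kn":63,"lvh":74,"y":13}
Value at /gyu: 83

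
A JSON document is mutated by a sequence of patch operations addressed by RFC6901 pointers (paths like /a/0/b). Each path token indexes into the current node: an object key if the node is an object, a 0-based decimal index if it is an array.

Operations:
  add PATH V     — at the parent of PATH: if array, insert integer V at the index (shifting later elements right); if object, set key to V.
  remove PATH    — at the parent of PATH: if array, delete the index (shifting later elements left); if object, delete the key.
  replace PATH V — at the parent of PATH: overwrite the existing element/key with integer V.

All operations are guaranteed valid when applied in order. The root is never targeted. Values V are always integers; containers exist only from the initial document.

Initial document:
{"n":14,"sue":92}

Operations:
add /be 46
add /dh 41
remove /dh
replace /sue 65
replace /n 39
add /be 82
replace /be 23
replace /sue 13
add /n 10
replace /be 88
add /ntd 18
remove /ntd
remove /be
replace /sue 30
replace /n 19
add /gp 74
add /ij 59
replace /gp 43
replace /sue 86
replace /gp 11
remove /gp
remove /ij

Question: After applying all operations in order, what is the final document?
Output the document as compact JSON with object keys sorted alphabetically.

Answer: {"n":19,"sue":86}

Derivation:
After op 1 (add /be 46): {"be":46,"n":14,"sue":92}
After op 2 (add /dh 41): {"be":46,"dh":41,"n":14,"sue":92}
After op 3 (remove /dh): {"be":46,"n":14,"sue":92}
After op 4 (replace /sue 65): {"be":46,"n":14,"sue":65}
After op 5 (replace /n 39): {"be":46,"n":39,"sue":65}
After op 6 (add /be 82): {"be":82,"n":39,"sue":65}
After op 7 (replace /be 23): {"be":23,"n":39,"sue":65}
After op 8 (replace /sue 13): {"be":23,"n":39,"sue":13}
After op 9 (add /n 10): {"be":23,"n":10,"sue":13}
After op 10 (replace /be 88): {"be":88,"n":10,"sue":13}
After op 11 (add /ntd 18): {"be":88,"n":10,"ntd":18,"sue":13}
After op 12 (remove /ntd): {"be":88,"n":10,"sue":13}
After op 13 (remove /be): {"n":10,"sue":13}
After op 14 (replace /sue 30): {"n":10,"sue":30}
After op 15 (replace /n 19): {"n":19,"sue":30}
After op 16 (add /gp 74): {"gp":74,"n":19,"sue":30}
After op 17 (add /ij 59): {"gp":74,"ij":59,"n":19,"sue":30}
After op 18 (replace /gp 43): {"gp":43,"ij":59,"n":19,"sue":30}
After op 19 (replace /sue 86): {"gp":43,"ij":59,"n":19,"sue":86}
After op 20 (replace /gp 11): {"gp":11,"ij":59,"n":19,"sue":86}
After op 21 (remove /gp): {"ij":59,"n":19,"sue":86}
After op 22 (remove /ij): {"n":19,"sue":86}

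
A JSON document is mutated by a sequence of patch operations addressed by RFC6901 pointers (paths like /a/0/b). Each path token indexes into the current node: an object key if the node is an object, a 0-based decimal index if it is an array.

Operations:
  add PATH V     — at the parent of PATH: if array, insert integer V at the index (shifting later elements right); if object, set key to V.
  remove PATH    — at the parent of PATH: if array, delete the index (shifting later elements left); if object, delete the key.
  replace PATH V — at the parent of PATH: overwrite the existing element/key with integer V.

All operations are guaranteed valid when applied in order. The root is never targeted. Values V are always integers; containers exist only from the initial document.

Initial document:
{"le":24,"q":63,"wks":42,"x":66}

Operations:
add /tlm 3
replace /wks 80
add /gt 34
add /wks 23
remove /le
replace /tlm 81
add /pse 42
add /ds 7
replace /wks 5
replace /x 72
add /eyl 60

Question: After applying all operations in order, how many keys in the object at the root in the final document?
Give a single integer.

Answer: 8

Derivation:
After op 1 (add /tlm 3): {"le":24,"q":63,"tlm":3,"wks":42,"x":66}
After op 2 (replace /wks 80): {"le":24,"q":63,"tlm":3,"wks":80,"x":66}
After op 3 (add /gt 34): {"gt":34,"le":24,"q":63,"tlm":3,"wks":80,"x":66}
After op 4 (add /wks 23): {"gt":34,"le":24,"q":63,"tlm":3,"wks":23,"x":66}
After op 5 (remove /le): {"gt":34,"q":63,"tlm":3,"wks":23,"x":66}
After op 6 (replace /tlm 81): {"gt":34,"q":63,"tlm":81,"wks":23,"x":66}
After op 7 (add /pse 42): {"gt":34,"pse":42,"q":63,"tlm":81,"wks":23,"x":66}
After op 8 (add /ds 7): {"ds":7,"gt":34,"pse":42,"q":63,"tlm":81,"wks":23,"x":66}
After op 9 (replace /wks 5): {"ds":7,"gt":34,"pse":42,"q":63,"tlm":81,"wks":5,"x":66}
After op 10 (replace /x 72): {"ds":7,"gt":34,"pse":42,"q":63,"tlm":81,"wks":5,"x":72}
After op 11 (add /eyl 60): {"ds":7,"eyl":60,"gt":34,"pse":42,"q":63,"tlm":81,"wks":5,"x":72}
Size at the root: 8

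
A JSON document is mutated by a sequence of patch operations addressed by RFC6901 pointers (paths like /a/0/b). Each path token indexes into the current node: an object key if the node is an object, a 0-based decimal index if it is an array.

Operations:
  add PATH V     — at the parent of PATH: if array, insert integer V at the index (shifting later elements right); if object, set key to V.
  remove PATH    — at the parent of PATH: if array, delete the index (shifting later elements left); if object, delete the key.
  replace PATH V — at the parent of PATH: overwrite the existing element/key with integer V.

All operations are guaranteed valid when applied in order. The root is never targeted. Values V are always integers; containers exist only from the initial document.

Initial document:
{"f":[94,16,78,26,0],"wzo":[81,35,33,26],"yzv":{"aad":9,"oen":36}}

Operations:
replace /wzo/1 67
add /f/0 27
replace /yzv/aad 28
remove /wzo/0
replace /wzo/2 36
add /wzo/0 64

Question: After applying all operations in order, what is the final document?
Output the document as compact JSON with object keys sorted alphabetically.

After op 1 (replace /wzo/1 67): {"f":[94,16,78,26,0],"wzo":[81,67,33,26],"yzv":{"aad":9,"oen":36}}
After op 2 (add /f/0 27): {"f":[27,94,16,78,26,0],"wzo":[81,67,33,26],"yzv":{"aad":9,"oen":36}}
After op 3 (replace /yzv/aad 28): {"f":[27,94,16,78,26,0],"wzo":[81,67,33,26],"yzv":{"aad":28,"oen":36}}
After op 4 (remove /wzo/0): {"f":[27,94,16,78,26,0],"wzo":[67,33,26],"yzv":{"aad":28,"oen":36}}
After op 5 (replace /wzo/2 36): {"f":[27,94,16,78,26,0],"wzo":[67,33,36],"yzv":{"aad":28,"oen":36}}
After op 6 (add /wzo/0 64): {"f":[27,94,16,78,26,0],"wzo":[64,67,33,36],"yzv":{"aad":28,"oen":36}}

Answer: {"f":[27,94,16,78,26,0],"wzo":[64,67,33,36],"yzv":{"aad":28,"oen":36}}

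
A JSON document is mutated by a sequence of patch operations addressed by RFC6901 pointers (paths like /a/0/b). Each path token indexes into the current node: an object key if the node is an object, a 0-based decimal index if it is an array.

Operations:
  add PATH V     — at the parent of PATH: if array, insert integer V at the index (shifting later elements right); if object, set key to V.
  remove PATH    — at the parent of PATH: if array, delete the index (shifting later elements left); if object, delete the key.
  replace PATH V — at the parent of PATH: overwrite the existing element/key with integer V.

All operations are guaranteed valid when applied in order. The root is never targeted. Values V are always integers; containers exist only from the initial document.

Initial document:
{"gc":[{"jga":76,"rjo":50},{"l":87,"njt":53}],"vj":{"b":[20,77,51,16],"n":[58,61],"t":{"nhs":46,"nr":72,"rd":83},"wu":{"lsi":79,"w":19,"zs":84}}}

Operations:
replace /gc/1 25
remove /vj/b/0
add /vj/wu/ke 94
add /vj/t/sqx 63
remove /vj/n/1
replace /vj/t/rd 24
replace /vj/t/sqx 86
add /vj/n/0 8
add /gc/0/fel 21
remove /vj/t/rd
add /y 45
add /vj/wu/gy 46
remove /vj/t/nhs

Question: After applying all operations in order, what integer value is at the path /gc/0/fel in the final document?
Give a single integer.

Answer: 21

Derivation:
After op 1 (replace /gc/1 25): {"gc":[{"jga":76,"rjo":50},25],"vj":{"b":[20,77,51,16],"n":[58,61],"t":{"nhs":46,"nr":72,"rd":83},"wu":{"lsi":79,"w":19,"zs":84}}}
After op 2 (remove /vj/b/0): {"gc":[{"jga":76,"rjo":50},25],"vj":{"b":[77,51,16],"n":[58,61],"t":{"nhs":46,"nr":72,"rd":83},"wu":{"lsi":79,"w":19,"zs":84}}}
After op 3 (add /vj/wu/ke 94): {"gc":[{"jga":76,"rjo":50},25],"vj":{"b":[77,51,16],"n":[58,61],"t":{"nhs":46,"nr":72,"rd":83},"wu":{"ke":94,"lsi":79,"w":19,"zs":84}}}
After op 4 (add /vj/t/sqx 63): {"gc":[{"jga":76,"rjo":50},25],"vj":{"b":[77,51,16],"n":[58,61],"t":{"nhs":46,"nr":72,"rd":83,"sqx":63},"wu":{"ke":94,"lsi":79,"w":19,"zs":84}}}
After op 5 (remove /vj/n/1): {"gc":[{"jga":76,"rjo":50},25],"vj":{"b":[77,51,16],"n":[58],"t":{"nhs":46,"nr":72,"rd":83,"sqx":63},"wu":{"ke":94,"lsi":79,"w":19,"zs":84}}}
After op 6 (replace /vj/t/rd 24): {"gc":[{"jga":76,"rjo":50},25],"vj":{"b":[77,51,16],"n":[58],"t":{"nhs":46,"nr":72,"rd":24,"sqx":63},"wu":{"ke":94,"lsi":79,"w":19,"zs":84}}}
After op 7 (replace /vj/t/sqx 86): {"gc":[{"jga":76,"rjo":50},25],"vj":{"b":[77,51,16],"n":[58],"t":{"nhs":46,"nr":72,"rd":24,"sqx":86},"wu":{"ke":94,"lsi":79,"w":19,"zs":84}}}
After op 8 (add /vj/n/0 8): {"gc":[{"jga":76,"rjo":50},25],"vj":{"b":[77,51,16],"n":[8,58],"t":{"nhs":46,"nr":72,"rd":24,"sqx":86},"wu":{"ke":94,"lsi":79,"w":19,"zs":84}}}
After op 9 (add /gc/0/fel 21): {"gc":[{"fel":21,"jga":76,"rjo":50},25],"vj":{"b":[77,51,16],"n":[8,58],"t":{"nhs":46,"nr":72,"rd":24,"sqx":86},"wu":{"ke":94,"lsi":79,"w":19,"zs":84}}}
After op 10 (remove /vj/t/rd): {"gc":[{"fel":21,"jga":76,"rjo":50},25],"vj":{"b":[77,51,16],"n":[8,58],"t":{"nhs":46,"nr":72,"sqx":86},"wu":{"ke":94,"lsi":79,"w":19,"zs":84}}}
After op 11 (add /y 45): {"gc":[{"fel":21,"jga":76,"rjo":50},25],"vj":{"b":[77,51,16],"n":[8,58],"t":{"nhs":46,"nr":72,"sqx":86},"wu":{"ke":94,"lsi":79,"w":19,"zs":84}},"y":45}
After op 12 (add /vj/wu/gy 46): {"gc":[{"fel":21,"jga":76,"rjo":50},25],"vj":{"b":[77,51,16],"n":[8,58],"t":{"nhs":46,"nr":72,"sqx":86},"wu":{"gy":46,"ke":94,"lsi":79,"w":19,"zs":84}},"y":45}
After op 13 (remove /vj/t/nhs): {"gc":[{"fel":21,"jga":76,"rjo":50},25],"vj":{"b":[77,51,16],"n":[8,58],"t":{"nr":72,"sqx":86},"wu":{"gy":46,"ke":94,"lsi":79,"w":19,"zs":84}},"y":45}
Value at /gc/0/fel: 21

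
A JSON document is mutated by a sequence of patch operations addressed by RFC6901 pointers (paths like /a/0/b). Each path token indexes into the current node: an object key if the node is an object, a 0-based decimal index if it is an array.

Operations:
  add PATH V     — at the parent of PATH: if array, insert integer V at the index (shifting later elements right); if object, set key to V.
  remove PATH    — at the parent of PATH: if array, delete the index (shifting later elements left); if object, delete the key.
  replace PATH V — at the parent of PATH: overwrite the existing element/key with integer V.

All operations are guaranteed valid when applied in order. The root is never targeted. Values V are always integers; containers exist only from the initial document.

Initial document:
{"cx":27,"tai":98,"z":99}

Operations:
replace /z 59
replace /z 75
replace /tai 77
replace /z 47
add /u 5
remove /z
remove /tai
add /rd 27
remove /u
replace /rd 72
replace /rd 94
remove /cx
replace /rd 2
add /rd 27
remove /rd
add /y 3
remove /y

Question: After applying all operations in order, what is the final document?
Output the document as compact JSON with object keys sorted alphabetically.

After op 1 (replace /z 59): {"cx":27,"tai":98,"z":59}
After op 2 (replace /z 75): {"cx":27,"tai":98,"z":75}
After op 3 (replace /tai 77): {"cx":27,"tai":77,"z":75}
After op 4 (replace /z 47): {"cx":27,"tai":77,"z":47}
After op 5 (add /u 5): {"cx":27,"tai":77,"u":5,"z":47}
After op 6 (remove /z): {"cx":27,"tai":77,"u":5}
After op 7 (remove /tai): {"cx":27,"u":5}
After op 8 (add /rd 27): {"cx":27,"rd":27,"u":5}
After op 9 (remove /u): {"cx":27,"rd":27}
After op 10 (replace /rd 72): {"cx":27,"rd":72}
After op 11 (replace /rd 94): {"cx":27,"rd":94}
After op 12 (remove /cx): {"rd":94}
After op 13 (replace /rd 2): {"rd":2}
After op 14 (add /rd 27): {"rd":27}
After op 15 (remove /rd): {}
After op 16 (add /y 3): {"y":3}
After op 17 (remove /y): {}

Answer: {}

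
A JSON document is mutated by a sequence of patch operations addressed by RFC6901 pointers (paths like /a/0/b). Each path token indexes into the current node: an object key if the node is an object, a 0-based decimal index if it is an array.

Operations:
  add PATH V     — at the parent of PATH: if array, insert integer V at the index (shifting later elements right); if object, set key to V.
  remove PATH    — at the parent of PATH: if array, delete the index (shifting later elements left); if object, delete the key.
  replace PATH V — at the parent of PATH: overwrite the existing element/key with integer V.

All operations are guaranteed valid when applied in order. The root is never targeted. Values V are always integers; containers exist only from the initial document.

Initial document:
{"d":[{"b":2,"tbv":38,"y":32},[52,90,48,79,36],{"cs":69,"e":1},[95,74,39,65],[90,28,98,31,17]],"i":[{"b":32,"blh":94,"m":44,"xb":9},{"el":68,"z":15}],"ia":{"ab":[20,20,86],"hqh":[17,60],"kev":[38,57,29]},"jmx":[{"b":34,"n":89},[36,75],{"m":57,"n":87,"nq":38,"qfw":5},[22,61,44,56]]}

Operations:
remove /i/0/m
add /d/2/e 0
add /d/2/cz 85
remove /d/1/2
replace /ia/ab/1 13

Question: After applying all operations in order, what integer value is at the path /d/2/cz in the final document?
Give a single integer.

After op 1 (remove /i/0/m): {"d":[{"b":2,"tbv":38,"y":32},[52,90,48,79,36],{"cs":69,"e":1},[95,74,39,65],[90,28,98,31,17]],"i":[{"b":32,"blh":94,"xb":9},{"el":68,"z":15}],"ia":{"ab":[20,20,86],"hqh":[17,60],"kev":[38,57,29]},"jmx":[{"b":34,"n":89},[36,75],{"m":57,"n":87,"nq":38,"qfw":5},[22,61,44,56]]}
After op 2 (add /d/2/e 0): {"d":[{"b":2,"tbv":38,"y":32},[52,90,48,79,36],{"cs":69,"e":0},[95,74,39,65],[90,28,98,31,17]],"i":[{"b":32,"blh":94,"xb":9},{"el":68,"z":15}],"ia":{"ab":[20,20,86],"hqh":[17,60],"kev":[38,57,29]},"jmx":[{"b":34,"n":89},[36,75],{"m":57,"n":87,"nq":38,"qfw":5},[22,61,44,56]]}
After op 3 (add /d/2/cz 85): {"d":[{"b":2,"tbv":38,"y":32},[52,90,48,79,36],{"cs":69,"cz":85,"e":0},[95,74,39,65],[90,28,98,31,17]],"i":[{"b":32,"blh":94,"xb":9},{"el":68,"z":15}],"ia":{"ab":[20,20,86],"hqh":[17,60],"kev":[38,57,29]},"jmx":[{"b":34,"n":89},[36,75],{"m":57,"n":87,"nq":38,"qfw":5},[22,61,44,56]]}
After op 4 (remove /d/1/2): {"d":[{"b":2,"tbv":38,"y":32},[52,90,79,36],{"cs":69,"cz":85,"e":0},[95,74,39,65],[90,28,98,31,17]],"i":[{"b":32,"blh":94,"xb":9},{"el":68,"z":15}],"ia":{"ab":[20,20,86],"hqh":[17,60],"kev":[38,57,29]},"jmx":[{"b":34,"n":89},[36,75],{"m":57,"n":87,"nq":38,"qfw":5},[22,61,44,56]]}
After op 5 (replace /ia/ab/1 13): {"d":[{"b":2,"tbv":38,"y":32},[52,90,79,36],{"cs":69,"cz":85,"e":0},[95,74,39,65],[90,28,98,31,17]],"i":[{"b":32,"blh":94,"xb":9},{"el":68,"z":15}],"ia":{"ab":[20,13,86],"hqh":[17,60],"kev":[38,57,29]},"jmx":[{"b":34,"n":89},[36,75],{"m":57,"n":87,"nq":38,"qfw":5},[22,61,44,56]]}
Value at /d/2/cz: 85

Answer: 85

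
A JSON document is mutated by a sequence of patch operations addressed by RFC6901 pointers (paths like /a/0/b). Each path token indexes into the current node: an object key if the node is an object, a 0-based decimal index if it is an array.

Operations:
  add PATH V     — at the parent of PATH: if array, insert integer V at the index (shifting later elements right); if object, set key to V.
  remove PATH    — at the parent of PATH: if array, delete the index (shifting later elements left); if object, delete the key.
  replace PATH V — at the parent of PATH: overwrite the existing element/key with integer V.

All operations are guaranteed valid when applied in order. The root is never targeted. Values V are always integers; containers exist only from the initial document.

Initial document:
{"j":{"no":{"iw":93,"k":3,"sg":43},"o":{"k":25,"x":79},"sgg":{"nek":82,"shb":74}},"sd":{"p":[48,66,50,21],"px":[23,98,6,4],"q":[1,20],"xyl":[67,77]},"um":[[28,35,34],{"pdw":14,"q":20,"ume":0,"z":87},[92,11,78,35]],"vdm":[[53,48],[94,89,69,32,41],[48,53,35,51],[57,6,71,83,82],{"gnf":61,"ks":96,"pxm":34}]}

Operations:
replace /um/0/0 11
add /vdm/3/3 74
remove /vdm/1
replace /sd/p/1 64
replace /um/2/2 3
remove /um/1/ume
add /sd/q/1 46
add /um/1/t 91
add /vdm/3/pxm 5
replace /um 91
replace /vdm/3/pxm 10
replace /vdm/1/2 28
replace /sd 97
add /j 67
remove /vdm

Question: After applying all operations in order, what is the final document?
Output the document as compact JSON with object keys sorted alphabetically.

Answer: {"j":67,"sd":97,"um":91}

Derivation:
After op 1 (replace /um/0/0 11): {"j":{"no":{"iw":93,"k":3,"sg":43},"o":{"k":25,"x":79},"sgg":{"nek":82,"shb":74}},"sd":{"p":[48,66,50,21],"px":[23,98,6,4],"q":[1,20],"xyl":[67,77]},"um":[[11,35,34],{"pdw":14,"q":20,"ume":0,"z":87},[92,11,78,35]],"vdm":[[53,48],[94,89,69,32,41],[48,53,35,51],[57,6,71,83,82],{"gnf":61,"ks":96,"pxm":34}]}
After op 2 (add /vdm/3/3 74): {"j":{"no":{"iw":93,"k":3,"sg":43},"o":{"k":25,"x":79},"sgg":{"nek":82,"shb":74}},"sd":{"p":[48,66,50,21],"px":[23,98,6,4],"q":[1,20],"xyl":[67,77]},"um":[[11,35,34],{"pdw":14,"q":20,"ume":0,"z":87},[92,11,78,35]],"vdm":[[53,48],[94,89,69,32,41],[48,53,35,51],[57,6,71,74,83,82],{"gnf":61,"ks":96,"pxm":34}]}
After op 3 (remove /vdm/1): {"j":{"no":{"iw":93,"k":3,"sg":43},"o":{"k":25,"x":79},"sgg":{"nek":82,"shb":74}},"sd":{"p":[48,66,50,21],"px":[23,98,6,4],"q":[1,20],"xyl":[67,77]},"um":[[11,35,34],{"pdw":14,"q":20,"ume":0,"z":87},[92,11,78,35]],"vdm":[[53,48],[48,53,35,51],[57,6,71,74,83,82],{"gnf":61,"ks":96,"pxm":34}]}
After op 4 (replace /sd/p/1 64): {"j":{"no":{"iw":93,"k":3,"sg":43},"o":{"k":25,"x":79},"sgg":{"nek":82,"shb":74}},"sd":{"p":[48,64,50,21],"px":[23,98,6,4],"q":[1,20],"xyl":[67,77]},"um":[[11,35,34],{"pdw":14,"q":20,"ume":0,"z":87},[92,11,78,35]],"vdm":[[53,48],[48,53,35,51],[57,6,71,74,83,82],{"gnf":61,"ks":96,"pxm":34}]}
After op 5 (replace /um/2/2 3): {"j":{"no":{"iw":93,"k":3,"sg":43},"o":{"k":25,"x":79},"sgg":{"nek":82,"shb":74}},"sd":{"p":[48,64,50,21],"px":[23,98,6,4],"q":[1,20],"xyl":[67,77]},"um":[[11,35,34],{"pdw":14,"q":20,"ume":0,"z":87},[92,11,3,35]],"vdm":[[53,48],[48,53,35,51],[57,6,71,74,83,82],{"gnf":61,"ks":96,"pxm":34}]}
After op 6 (remove /um/1/ume): {"j":{"no":{"iw":93,"k":3,"sg":43},"o":{"k":25,"x":79},"sgg":{"nek":82,"shb":74}},"sd":{"p":[48,64,50,21],"px":[23,98,6,4],"q":[1,20],"xyl":[67,77]},"um":[[11,35,34],{"pdw":14,"q":20,"z":87},[92,11,3,35]],"vdm":[[53,48],[48,53,35,51],[57,6,71,74,83,82],{"gnf":61,"ks":96,"pxm":34}]}
After op 7 (add /sd/q/1 46): {"j":{"no":{"iw":93,"k":3,"sg":43},"o":{"k":25,"x":79},"sgg":{"nek":82,"shb":74}},"sd":{"p":[48,64,50,21],"px":[23,98,6,4],"q":[1,46,20],"xyl":[67,77]},"um":[[11,35,34],{"pdw":14,"q":20,"z":87},[92,11,3,35]],"vdm":[[53,48],[48,53,35,51],[57,6,71,74,83,82],{"gnf":61,"ks":96,"pxm":34}]}
After op 8 (add /um/1/t 91): {"j":{"no":{"iw":93,"k":3,"sg":43},"o":{"k":25,"x":79},"sgg":{"nek":82,"shb":74}},"sd":{"p":[48,64,50,21],"px":[23,98,6,4],"q":[1,46,20],"xyl":[67,77]},"um":[[11,35,34],{"pdw":14,"q":20,"t":91,"z":87},[92,11,3,35]],"vdm":[[53,48],[48,53,35,51],[57,6,71,74,83,82],{"gnf":61,"ks":96,"pxm":34}]}
After op 9 (add /vdm/3/pxm 5): {"j":{"no":{"iw":93,"k":3,"sg":43},"o":{"k":25,"x":79},"sgg":{"nek":82,"shb":74}},"sd":{"p":[48,64,50,21],"px":[23,98,6,4],"q":[1,46,20],"xyl":[67,77]},"um":[[11,35,34],{"pdw":14,"q":20,"t":91,"z":87},[92,11,3,35]],"vdm":[[53,48],[48,53,35,51],[57,6,71,74,83,82],{"gnf":61,"ks":96,"pxm":5}]}
After op 10 (replace /um 91): {"j":{"no":{"iw":93,"k":3,"sg":43},"o":{"k":25,"x":79},"sgg":{"nek":82,"shb":74}},"sd":{"p":[48,64,50,21],"px":[23,98,6,4],"q":[1,46,20],"xyl":[67,77]},"um":91,"vdm":[[53,48],[48,53,35,51],[57,6,71,74,83,82],{"gnf":61,"ks":96,"pxm":5}]}
After op 11 (replace /vdm/3/pxm 10): {"j":{"no":{"iw":93,"k":3,"sg":43},"o":{"k":25,"x":79},"sgg":{"nek":82,"shb":74}},"sd":{"p":[48,64,50,21],"px":[23,98,6,4],"q":[1,46,20],"xyl":[67,77]},"um":91,"vdm":[[53,48],[48,53,35,51],[57,6,71,74,83,82],{"gnf":61,"ks":96,"pxm":10}]}
After op 12 (replace /vdm/1/2 28): {"j":{"no":{"iw":93,"k":3,"sg":43},"o":{"k":25,"x":79},"sgg":{"nek":82,"shb":74}},"sd":{"p":[48,64,50,21],"px":[23,98,6,4],"q":[1,46,20],"xyl":[67,77]},"um":91,"vdm":[[53,48],[48,53,28,51],[57,6,71,74,83,82],{"gnf":61,"ks":96,"pxm":10}]}
After op 13 (replace /sd 97): {"j":{"no":{"iw":93,"k":3,"sg":43},"o":{"k":25,"x":79},"sgg":{"nek":82,"shb":74}},"sd":97,"um":91,"vdm":[[53,48],[48,53,28,51],[57,6,71,74,83,82],{"gnf":61,"ks":96,"pxm":10}]}
After op 14 (add /j 67): {"j":67,"sd":97,"um":91,"vdm":[[53,48],[48,53,28,51],[57,6,71,74,83,82],{"gnf":61,"ks":96,"pxm":10}]}
After op 15 (remove /vdm): {"j":67,"sd":97,"um":91}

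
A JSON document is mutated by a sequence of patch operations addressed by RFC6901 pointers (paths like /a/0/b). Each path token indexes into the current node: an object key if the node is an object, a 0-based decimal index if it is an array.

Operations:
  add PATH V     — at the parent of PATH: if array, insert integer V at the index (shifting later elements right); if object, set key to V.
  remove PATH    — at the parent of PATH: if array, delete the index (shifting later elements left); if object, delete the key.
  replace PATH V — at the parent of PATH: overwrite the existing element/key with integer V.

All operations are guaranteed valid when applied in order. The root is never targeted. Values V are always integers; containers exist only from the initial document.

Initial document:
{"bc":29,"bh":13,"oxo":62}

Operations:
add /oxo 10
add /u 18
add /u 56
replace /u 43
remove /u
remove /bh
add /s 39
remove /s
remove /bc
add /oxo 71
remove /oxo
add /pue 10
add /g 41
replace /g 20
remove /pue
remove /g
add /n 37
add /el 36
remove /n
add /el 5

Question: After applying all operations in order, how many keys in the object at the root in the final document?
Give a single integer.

Answer: 1

Derivation:
After op 1 (add /oxo 10): {"bc":29,"bh":13,"oxo":10}
After op 2 (add /u 18): {"bc":29,"bh":13,"oxo":10,"u":18}
After op 3 (add /u 56): {"bc":29,"bh":13,"oxo":10,"u":56}
After op 4 (replace /u 43): {"bc":29,"bh":13,"oxo":10,"u":43}
After op 5 (remove /u): {"bc":29,"bh":13,"oxo":10}
After op 6 (remove /bh): {"bc":29,"oxo":10}
After op 7 (add /s 39): {"bc":29,"oxo":10,"s":39}
After op 8 (remove /s): {"bc":29,"oxo":10}
After op 9 (remove /bc): {"oxo":10}
After op 10 (add /oxo 71): {"oxo":71}
After op 11 (remove /oxo): {}
After op 12 (add /pue 10): {"pue":10}
After op 13 (add /g 41): {"g":41,"pue":10}
After op 14 (replace /g 20): {"g":20,"pue":10}
After op 15 (remove /pue): {"g":20}
After op 16 (remove /g): {}
After op 17 (add /n 37): {"n":37}
After op 18 (add /el 36): {"el":36,"n":37}
After op 19 (remove /n): {"el":36}
After op 20 (add /el 5): {"el":5}
Size at the root: 1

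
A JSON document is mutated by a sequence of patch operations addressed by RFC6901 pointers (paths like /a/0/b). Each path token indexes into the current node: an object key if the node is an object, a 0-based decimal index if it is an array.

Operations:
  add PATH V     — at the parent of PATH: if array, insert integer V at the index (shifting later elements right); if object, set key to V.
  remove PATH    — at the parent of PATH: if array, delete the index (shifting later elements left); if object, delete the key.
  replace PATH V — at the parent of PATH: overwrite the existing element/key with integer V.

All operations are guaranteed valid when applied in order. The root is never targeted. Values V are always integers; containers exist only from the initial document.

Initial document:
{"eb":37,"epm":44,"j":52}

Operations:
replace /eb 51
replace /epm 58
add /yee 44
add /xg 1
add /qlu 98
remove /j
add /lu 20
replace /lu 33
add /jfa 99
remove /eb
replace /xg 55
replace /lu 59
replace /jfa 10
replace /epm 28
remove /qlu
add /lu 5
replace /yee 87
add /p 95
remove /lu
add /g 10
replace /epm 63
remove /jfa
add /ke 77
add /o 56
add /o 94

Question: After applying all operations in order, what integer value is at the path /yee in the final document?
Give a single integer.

Answer: 87

Derivation:
After op 1 (replace /eb 51): {"eb":51,"epm":44,"j":52}
After op 2 (replace /epm 58): {"eb":51,"epm":58,"j":52}
After op 3 (add /yee 44): {"eb":51,"epm":58,"j":52,"yee":44}
After op 4 (add /xg 1): {"eb":51,"epm":58,"j":52,"xg":1,"yee":44}
After op 5 (add /qlu 98): {"eb":51,"epm":58,"j":52,"qlu":98,"xg":1,"yee":44}
After op 6 (remove /j): {"eb":51,"epm":58,"qlu":98,"xg":1,"yee":44}
After op 7 (add /lu 20): {"eb":51,"epm":58,"lu":20,"qlu":98,"xg":1,"yee":44}
After op 8 (replace /lu 33): {"eb":51,"epm":58,"lu":33,"qlu":98,"xg":1,"yee":44}
After op 9 (add /jfa 99): {"eb":51,"epm":58,"jfa":99,"lu":33,"qlu":98,"xg":1,"yee":44}
After op 10 (remove /eb): {"epm":58,"jfa":99,"lu":33,"qlu":98,"xg":1,"yee":44}
After op 11 (replace /xg 55): {"epm":58,"jfa":99,"lu":33,"qlu":98,"xg":55,"yee":44}
After op 12 (replace /lu 59): {"epm":58,"jfa":99,"lu":59,"qlu":98,"xg":55,"yee":44}
After op 13 (replace /jfa 10): {"epm":58,"jfa":10,"lu":59,"qlu":98,"xg":55,"yee":44}
After op 14 (replace /epm 28): {"epm":28,"jfa":10,"lu":59,"qlu":98,"xg":55,"yee":44}
After op 15 (remove /qlu): {"epm":28,"jfa":10,"lu":59,"xg":55,"yee":44}
After op 16 (add /lu 5): {"epm":28,"jfa":10,"lu":5,"xg":55,"yee":44}
After op 17 (replace /yee 87): {"epm":28,"jfa":10,"lu":5,"xg":55,"yee":87}
After op 18 (add /p 95): {"epm":28,"jfa":10,"lu":5,"p":95,"xg":55,"yee":87}
After op 19 (remove /lu): {"epm":28,"jfa":10,"p":95,"xg":55,"yee":87}
After op 20 (add /g 10): {"epm":28,"g":10,"jfa":10,"p":95,"xg":55,"yee":87}
After op 21 (replace /epm 63): {"epm":63,"g":10,"jfa":10,"p":95,"xg":55,"yee":87}
After op 22 (remove /jfa): {"epm":63,"g":10,"p":95,"xg":55,"yee":87}
After op 23 (add /ke 77): {"epm":63,"g":10,"ke":77,"p":95,"xg":55,"yee":87}
After op 24 (add /o 56): {"epm":63,"g":10,"ke":77,"o":56,"p":95,"xg":55,"yee":87}
After op 25 (add /o 94): {"epm":63,"g":10,"ke":77,"o":94,"p":95,"xg":55,"yee":87}
Value at /yee: 87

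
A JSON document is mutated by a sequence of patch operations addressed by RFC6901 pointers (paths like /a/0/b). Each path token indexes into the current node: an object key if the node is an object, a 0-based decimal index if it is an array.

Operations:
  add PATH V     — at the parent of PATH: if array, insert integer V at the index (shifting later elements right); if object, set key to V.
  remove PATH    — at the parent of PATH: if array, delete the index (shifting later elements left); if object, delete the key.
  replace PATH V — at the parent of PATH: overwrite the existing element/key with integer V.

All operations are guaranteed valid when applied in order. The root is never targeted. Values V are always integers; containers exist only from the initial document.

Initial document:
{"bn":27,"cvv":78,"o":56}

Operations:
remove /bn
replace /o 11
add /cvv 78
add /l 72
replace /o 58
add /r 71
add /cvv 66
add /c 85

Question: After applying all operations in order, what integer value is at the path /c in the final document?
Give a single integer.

After op 1 (remove /bn): {"cvv":78,"o":56}
After op 2 (replace /o 11): {"cvv":78,"o":11}
After op 3 (add /cvv 78): {"cvv":78,"o":11}
After op 4 (add /l 72): {"cvv":78,"l":72,"o":11}
After op 5 (replace /o 58): {"cvv":78,"l":72,"o":58}
After op 6 (add /r 71): {"cvv":78,"l":72,"o":58,"r":71}
After op 7 (add /cvv 66): {"cvv":66,"l":72,"o":58,"r":71}
After op 8 (add /c 85): {"c":85,"cvv":66,"l":72,"o":58,"r":71}
Value at /c: 85

Answer: 85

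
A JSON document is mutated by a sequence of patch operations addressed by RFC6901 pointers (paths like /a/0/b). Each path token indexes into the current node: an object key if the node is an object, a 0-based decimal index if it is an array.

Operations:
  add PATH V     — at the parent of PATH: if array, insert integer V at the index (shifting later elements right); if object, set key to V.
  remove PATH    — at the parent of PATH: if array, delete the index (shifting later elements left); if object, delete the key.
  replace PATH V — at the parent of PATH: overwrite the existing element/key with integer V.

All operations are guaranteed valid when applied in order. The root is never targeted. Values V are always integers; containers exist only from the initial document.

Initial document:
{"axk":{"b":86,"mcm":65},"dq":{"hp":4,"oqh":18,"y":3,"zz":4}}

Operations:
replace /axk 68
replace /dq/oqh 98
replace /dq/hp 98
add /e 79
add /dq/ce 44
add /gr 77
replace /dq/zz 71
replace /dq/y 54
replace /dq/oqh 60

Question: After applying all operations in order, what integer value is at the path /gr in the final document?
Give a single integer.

After op 1 (replace /axk 68): {"axk":68,"dq":{"hp":4,"oqh":18,"y":3,"zz":4}}
After op 2 (replace /dq/oqh 98): {"axk":68,"dq":{"hp":4,"oqh":98,"y":3,"zz":4}}
After op 3 (replace /dq/hp 98): {"axk":68,"dq":{"hp":98,"oqh":98,"y":3,"zz":4}}
After op 4 (add /e 79): {"axk":68,"dq":{"hp":98,"oqh":98,"y":3,"zz":4},"e":79}
After op 5 (add /dq/ce 44): {"axk":68,"dq":{"ce":44,"hp":98,"oqh":98,"y":3,"zz":4},"e":79}
After op 6 (add /gr 77): {"axk":68,"dq":{"ce":44,"hp":98,"oqh":98,"y":3,"zz":4},"e":79,"gr":77}
After op 7 (replace /dq/zz 71): {"axk":68,"dq":{"ce":44,"hp":98,"oqh":98,"y":3,"zz":71},"e":79,"gr":77}
After op 8 (replace /dq/y 54): {"axk":68,"dq":{"ce":44,"hp":98,"oqh":98,"y":54,"zz":71},"e":79,"gr":77}
After op 9 (replace /dq/oqh 60): {"axk":68,"dq":{"ce":44,"hp":98,"oqh":60,"y":54,"zz":71},"e":79,"gr":77}
Value at /gr: 77

Answer: 77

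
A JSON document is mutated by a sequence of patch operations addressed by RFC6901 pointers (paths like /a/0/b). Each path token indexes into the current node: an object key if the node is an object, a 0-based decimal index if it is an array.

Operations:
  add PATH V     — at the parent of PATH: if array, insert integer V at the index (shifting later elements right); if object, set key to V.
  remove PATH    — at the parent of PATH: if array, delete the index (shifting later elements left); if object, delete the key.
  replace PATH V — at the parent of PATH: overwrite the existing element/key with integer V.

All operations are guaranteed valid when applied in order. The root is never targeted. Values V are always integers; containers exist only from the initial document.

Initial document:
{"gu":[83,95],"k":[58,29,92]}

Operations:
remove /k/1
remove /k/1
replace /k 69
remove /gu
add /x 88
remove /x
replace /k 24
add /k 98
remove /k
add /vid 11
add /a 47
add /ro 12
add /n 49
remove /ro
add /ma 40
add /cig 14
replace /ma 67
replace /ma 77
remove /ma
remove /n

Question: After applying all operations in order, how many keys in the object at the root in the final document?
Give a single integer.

Answer: 3

Derivation:
After op 1 (remove /k/1): {"gu":[83,95],"k":[58,92]}
After op 2 (remove /k/1): {"gu":[83,95],"k":[58]}
After op 3 (replace /k 69): {"gu":[83,95],"k":69}
After op 4 (remove /gu): {"k":69}
After op 5 (add /x 88): {"k":69,"x":88}
After op 6 (remove /x): {"k":69}
After op 7 (replace /k 24): {"k":24}
After op 8 (add /k 98): {"k":98}
After op 9 (remove /k): {}
After op 10 (add /vid 11): {"vid":11}
After op 11 (add /a 47): {"a":47,"vid":11}
After op 12 (add /ro 12): {"a":47,"ro":12,"vid":11}
After op 13 (add /n 49): {"a":47,"n":49,"ro":12,"vid":11}
After op 14 (remove /ro): {"a":47,"n":49,"vid":11}
After op 15 (add /ma 40): {"a":47,"ma":40,"n":49,"vid":11}
After op 16 (add /cig 14): {"a":47,"cig":14,"ma":40,"n":49,"vid":11}
After op 17 (replace /ma 67): {"a":47,"cig":14,"ma":67,"n":49,"vid":11}
After op 18 (replace /ma 77): {"a":47,"cig":14,"ma":77,"n":49,"vid":11}
After op 19 (remove /ma): {"a":47,"cig":14,"n":49,"vid":11}
After op 20 (remove /n): {"a":47,"cig":14,"vid":11}
Size at the root: 3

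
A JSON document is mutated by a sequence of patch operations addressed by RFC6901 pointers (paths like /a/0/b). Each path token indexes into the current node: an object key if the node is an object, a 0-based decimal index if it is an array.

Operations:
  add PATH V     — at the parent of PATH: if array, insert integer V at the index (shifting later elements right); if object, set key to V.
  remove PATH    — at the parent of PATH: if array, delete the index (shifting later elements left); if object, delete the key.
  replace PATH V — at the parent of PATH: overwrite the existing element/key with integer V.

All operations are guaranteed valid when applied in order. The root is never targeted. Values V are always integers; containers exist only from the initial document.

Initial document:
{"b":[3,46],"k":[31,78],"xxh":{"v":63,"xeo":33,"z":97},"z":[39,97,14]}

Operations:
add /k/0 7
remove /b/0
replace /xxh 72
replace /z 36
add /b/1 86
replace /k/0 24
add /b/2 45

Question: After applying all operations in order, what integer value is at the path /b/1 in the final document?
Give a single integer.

Answer: 86

Derivation:
After op 1 (add /k/0 7): {"b":[3,46],"k":[7,31,78],"xxh":{"v":63,"xeo":33,"z":97},"z":[39,97,14]}
After op 2 (remove /b/0): {"b":[46],"k":[7,31,78],"xxh":{"v":63,"xeo":33,"z":97},"z":[39,97,14]}
After op 3 (replace /xxh 72): {"b":[46],"k":[7,31,78],"xxh":72,"z":[39,97,14]}
After op 4 (replace /z 36): {"b":[46],"k":[7,31,78],"xxh":72,"z":36}
After op 5 (add /b/1 86): {"b":[46,86],"k":[7,31,78],"xxh":72,"z":36}
After op 6 (replace /k/0 24): {"b":[46,86],"k":[24,31,78],"xxh":72,"z":36}
After op 7 (add /b/2 45): {"b":[46,86,45],"k":[24,31,78],"xxh":72,"z":36}
Value at /b/1: 86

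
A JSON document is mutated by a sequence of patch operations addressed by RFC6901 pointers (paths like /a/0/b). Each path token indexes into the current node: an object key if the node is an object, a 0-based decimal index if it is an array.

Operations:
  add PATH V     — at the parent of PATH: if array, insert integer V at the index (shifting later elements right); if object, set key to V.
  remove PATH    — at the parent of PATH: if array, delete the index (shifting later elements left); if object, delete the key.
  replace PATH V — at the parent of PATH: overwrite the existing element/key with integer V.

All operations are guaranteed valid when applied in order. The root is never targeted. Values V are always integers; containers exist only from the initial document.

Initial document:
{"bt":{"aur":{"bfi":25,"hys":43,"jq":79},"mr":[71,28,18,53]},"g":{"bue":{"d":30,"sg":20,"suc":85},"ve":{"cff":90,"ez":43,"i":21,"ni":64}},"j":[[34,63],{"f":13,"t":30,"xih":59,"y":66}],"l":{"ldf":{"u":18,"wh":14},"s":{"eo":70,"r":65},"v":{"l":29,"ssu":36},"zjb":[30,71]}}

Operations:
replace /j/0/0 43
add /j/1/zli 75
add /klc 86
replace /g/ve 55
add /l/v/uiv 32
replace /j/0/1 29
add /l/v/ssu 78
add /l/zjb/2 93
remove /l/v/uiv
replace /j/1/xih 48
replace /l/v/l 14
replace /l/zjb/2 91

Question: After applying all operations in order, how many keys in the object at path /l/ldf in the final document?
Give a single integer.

Answer: 2

Derivation:
After op 1 (replace /j/0/0 43): {"bt":{"aur":{"bfi":25,"hys":43,"jq":79},"mr":[71,28,18,53]},"g":{"bue":{"d":30,"sg":20,"suc":85},"ve":{"cff":90,"ez":43,"i":21,"ni":64}},"j":[[43,63],{"f":13,"t":30,"xih":59,"y":66}],"l":{"ldf":{"u":18,"wh":14},"s":{"eo":70,"r":65},"v":{"l":29,"ssu":36},"zjb":[30,71]}}
After op 2 (add /j/1/zli 75): {"bt":{"aur":{"bfi":25,"hys":43,"jq":79},"mr":[71,28,18,53]},"g":{"bue":{"d":30,"sg":20,"suc":85},"ve":{"cff":90,"ez":43,"i":21,"ni":64}},"j":[[43,63],{"f":13,"t":30,"xih":59,"y":66,"zli":75}],"l":{"ldf":{"u":18,"wh":14},"s":{"eo":70,"r":65},"v":{"l":29,"ssu":36},"zjb":[30,71]}}
After op 3 (add /klc 86): {"bt":{"aur":{"bfi":25,"hys":43,"jq":79},"mr":[71,28,18,53]},"g":{"bue":{"d":30,"sg":20,"suc":85},"ve":{"cff":90,"ez":43,"i":21,"ni":64}},"j":[[43,63],{"f":13,"t":30,"xih":59,"y":66,"zli":75}],"klc":86,"l":{"ldf":{"u":18,"wh":14},"s":{"eo":70,"r":65},"v":{"l":29,"ssu":36},"zjb":[30,71]}}
After op 4 (replace /g/ve 55): {"bt":{"aur":{"bfi":25,"hys":43,"jq":79},"mr":[71,28,18,53]},"g":{"bue":{"d":30,"sg":20,"suc":85},"ve":55},"j":[[43,63],{"f":13,"t":30,"xih":59,"y":66,"zli":75}],"klc":86,"l":{"ldf":{"u":18,"wh":14},"s":{"eo":70,"r":65},"v":{"l":29,"ssu":36},"zjb":[30,71]}}
After op 5 (add /l/v/uiv 32): {"bt":{"aur":{"bfi":25,"hys":43,"jq":79},"mr":[71,28,18,53]},"g":{"bue":{"d":30,"sg":20,"suc":85},"ve":55},"j":[[43,63],{"f":13,"t":30,"xih":59,"y":66,"zli":75}],"klc":86,"l":{"ldf":{"u":18,"wh":14},"s":{"eo":70,"r":65},"v":{"l":29,"ssu":36,"uiv":32},"zjb":[30,71]}}
After op 6 (replace /j/0/1 29): {"bt":{"aur":{"bfi":25,"hys":43,"jq":79},"mr":[71,28,18,53]},"g":{"bue":{"d":30,"sg":20,"suc":85},"ve":55},"j":[[43,29],{"f":13,"t":30,"xih":59,"y":66,"zli":75}],"klc":86,"l":{"ldf":{"u":18,"wh":14},"s":{"eo":70,"r":65},"v":{"l":29,"ssu":36,"uiv":32},"zjb":[30,71]}}
After op 7 (add /l/v/ssu 78): {"bt":{"aur":{"bfi":25,"hys":43,"jq":79},"mr":[71,28,18,53]},"g":{"bue":{"d":30,"sg":20,"suc":85},"ve":55},"j":[[43,29],{"f":13,"t":30,"xih":59,"y":66,"zli":75}],"klc":86,"l":{"ldf":{"u":18,"wh":14},"s":{"eo":70,"r":65},"v":{"l":29,"ssu":78,"uiv":32},"zjb":[30,71]}}
After op 8 (add /l/zjb/2 93): {"bt":{"aur":{"bfi":25,"hys":43,"jq":79},"mr":[71,28,18,53]},"g":{"bue":{"d":30,"sg":20,"suc":85},"ve":55},"j":[[43,29],{"f":13,"t":30,"xih":59,"y":66,"zli":75}],"klc":86,"l":{"ldf":{"u":18,"wh":14},"s":{"eo":70,"r":65},"v":{"l":29,"ssu":78,"uiv":32},"zjb":[30,71,93]}}
After op 9 (remove /l/v/uiv): {"bt":{"aur":{"bfi":25,"hys":43,"jq":79},"mr":[71,28,18,53]},"g":{"bue":{"d":30,"sg":20,"suc":85},"ve":55},"j":[[43,29],{"f":13,"t":30,"xih":59,"y":66,"zli":75}],"klc":86,"l":{"ldf":{"u":18,"wh":14},"s":{"eo":70,"r":65},"v":{"l":29,"ssu":78},"zjb":[30,71,93]}}
After op 10 (replace /j/1/xih 48): {"bt":{"aur":{"bfi":25,"hys":43,"jq":79},"mr":[71,28,18,53]},"g":{"bue":{"d":30,"sg":20,"suc":85},"ve":55},"j":[[43,29],{"f":13,"t":30,"xih":48,"y":66,"zli":75}],"klc":86,"l":{"ldf":{"u":18,"wh":14},"s":{"eo":70,"r":65},"v":{"l":29,"ssu":78},"zjb":[30,71,93]}}
After op 11 (replace /l/v/l 14): {"bt":{"aur":{"bfi":25,"hys":43,"jq":79},"mr":[71,28,18,53]},"g":{"bue":{"d":30,"sg":20,"suc":85},"ve":55},"j":[[43,29],{"f":13,"t":30,"xih":48,"y":66,"zli":75}],"klc":86,"l":{"ldf":{"u":18,"wh":14},"s":{"eo":70,"r":65},"v":{"l":14,"ssu":78},"zjb":[30,71,93]}}
After op 12 (replace /l/zjb/2 91): {"bt":{"aur":{"bfi":25,"hys":43,"jq":79},"mr":[71,28,18,53]},"g":{"bue":{"d":30,"sg":20,"suc":85},"ve":55},"j":[[43,29],{"f":13,"t":30,"xih":48,"y":66,"zli":75}],"klc":86,"l":{"ldf":{"u":18,"wh":14},"s":{"eo":70,"r":65},"v":{"l":14,"ssu":78},"zjb":[30,71,91]}}
Size at path /l/ldf: 2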